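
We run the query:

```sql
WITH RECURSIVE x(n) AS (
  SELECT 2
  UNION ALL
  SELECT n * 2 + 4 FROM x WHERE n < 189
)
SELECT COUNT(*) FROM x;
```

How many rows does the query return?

Base: n=2.
Iteration 1: 2 < 189 holds -> n = 2 * 2 + 4 = 8.
Iteration 2: 8 < 189 holds -> n = 8 * 2 + 4 = 20.
Iteration 3: 20 < 189 holds -> n = 20 * 2 + 4 = 44.
Iteration 4: 44 < 189 holds -> n = 44 * 2 + 4 = 92.
Iteration 5: 92 < 189 holds -> n = 92 * 2 + 4 = 188.
Iteration 6: 188 < 189 holds -> n = 188 * 2 + 4 = 380.
Iteration 7: 380 < 189 fails; recursion stops.
Total rows emitted: 7.

7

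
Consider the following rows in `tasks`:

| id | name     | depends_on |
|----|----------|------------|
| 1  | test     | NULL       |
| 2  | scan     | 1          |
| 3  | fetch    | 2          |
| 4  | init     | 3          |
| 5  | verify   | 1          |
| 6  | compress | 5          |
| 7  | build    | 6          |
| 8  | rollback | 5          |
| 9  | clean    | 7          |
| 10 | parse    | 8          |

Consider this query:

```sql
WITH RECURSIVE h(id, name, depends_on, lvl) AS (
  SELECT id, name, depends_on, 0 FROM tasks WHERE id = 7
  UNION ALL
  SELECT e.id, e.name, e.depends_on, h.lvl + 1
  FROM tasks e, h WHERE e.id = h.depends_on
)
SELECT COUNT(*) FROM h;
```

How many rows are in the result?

Base: id=7 (build), depends_on=6, lvl 0.
Iteration 1: join on id=6 -> compress (id 6, depends_on=5, lvl 1).
Iteration 2: join on id=5 -> verify (id 5, depends_on=1, lvl 2).
Iteration 3: join on id=1 -> test (id 1, depends_on=NULL, lvl 3).
Iteration 4: depends_on is NULL; no match; recursion stops.
Total rows emitted: 4.

4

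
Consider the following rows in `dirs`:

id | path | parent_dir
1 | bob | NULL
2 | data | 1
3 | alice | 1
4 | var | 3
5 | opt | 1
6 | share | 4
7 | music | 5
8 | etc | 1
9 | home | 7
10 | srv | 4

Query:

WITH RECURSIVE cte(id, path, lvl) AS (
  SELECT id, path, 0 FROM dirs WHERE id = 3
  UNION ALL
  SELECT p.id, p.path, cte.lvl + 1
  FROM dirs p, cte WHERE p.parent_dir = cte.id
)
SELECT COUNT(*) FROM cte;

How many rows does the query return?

Base: id=3 (alice) at lvl 0.
Iteration 1: rows with parent_dir in {3} -> var (id 4, lvl 1).
Iteration 2: rows with parent_dir in {4} -> share (id 6, lvl 2), srv (id 10, lvl 2).
Iteration 3: no rows with parent_dir in {6,10}; recursion stops.
Total rows emitted: 4.

4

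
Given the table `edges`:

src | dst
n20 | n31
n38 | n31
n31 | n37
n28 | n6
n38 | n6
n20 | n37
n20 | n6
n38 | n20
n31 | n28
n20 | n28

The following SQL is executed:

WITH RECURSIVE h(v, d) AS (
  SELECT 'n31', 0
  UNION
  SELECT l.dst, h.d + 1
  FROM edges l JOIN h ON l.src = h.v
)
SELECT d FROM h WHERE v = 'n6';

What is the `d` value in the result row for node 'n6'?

2

Base: (n31, d=0).
Iteration 1: edges from {n31} -> (n28, d=1), (n37, d=1).
Iteration 2: edges from {n28,n37} -> (n6, d=2).
Iteration 3: no outgoing edges from {n6}; recursion stops.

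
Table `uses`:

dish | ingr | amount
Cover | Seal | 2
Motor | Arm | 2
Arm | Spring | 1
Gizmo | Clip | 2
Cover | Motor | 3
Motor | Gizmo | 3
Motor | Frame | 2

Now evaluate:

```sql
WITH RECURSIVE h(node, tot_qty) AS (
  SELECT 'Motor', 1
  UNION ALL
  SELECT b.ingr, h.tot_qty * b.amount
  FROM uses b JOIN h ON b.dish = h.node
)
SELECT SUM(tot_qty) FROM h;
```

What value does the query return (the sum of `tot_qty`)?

16

Base: (Motor, tot_qty=1).
Iteration 1: components of {Motor} -> Arm = 1*2 = 2, Frame = 1*2 = 2, Gizmo = 1*3 = 3.
Iteration 2: components of {Arm,Frame,Gizmo} -> Clip = 3*2 = 6, Spring = 2*1 = 2.
Iteration 3: no further components; recursion stops.
SUM(tot_qty) = 1 + 2 + 3 + 2 + 2 + 6 = 16.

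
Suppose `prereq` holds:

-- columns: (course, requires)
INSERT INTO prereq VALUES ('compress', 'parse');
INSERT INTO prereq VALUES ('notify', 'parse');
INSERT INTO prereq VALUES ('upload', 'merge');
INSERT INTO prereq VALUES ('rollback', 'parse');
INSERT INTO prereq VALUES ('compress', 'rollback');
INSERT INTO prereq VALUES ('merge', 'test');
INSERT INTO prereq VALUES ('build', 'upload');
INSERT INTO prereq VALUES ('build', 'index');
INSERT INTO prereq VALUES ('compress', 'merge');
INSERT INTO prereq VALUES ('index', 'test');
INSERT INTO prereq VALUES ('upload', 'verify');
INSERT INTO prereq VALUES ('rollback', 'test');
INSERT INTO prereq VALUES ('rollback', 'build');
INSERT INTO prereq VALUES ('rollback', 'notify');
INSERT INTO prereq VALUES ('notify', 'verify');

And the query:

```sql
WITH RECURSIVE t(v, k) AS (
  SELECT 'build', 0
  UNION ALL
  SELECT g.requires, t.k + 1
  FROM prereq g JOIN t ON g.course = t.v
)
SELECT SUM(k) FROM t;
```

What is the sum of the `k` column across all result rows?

11

Base: (build, k=0).
Iteration 1: edges from {build} -> (index, k=1), (upload, k=1).
Iteration 2: edges from {index,upload} -> (merge, k=2), (test, k=2), (verify, k=2).
Iteration 3: edges from {merge,test,verify} -> (test, k=3).
Iteration 4: no outgoing edges from {test}; recursion stops.
SUM(k) = 0 + 1 + 1 + 2 + 2 + 2 + 3 = 11.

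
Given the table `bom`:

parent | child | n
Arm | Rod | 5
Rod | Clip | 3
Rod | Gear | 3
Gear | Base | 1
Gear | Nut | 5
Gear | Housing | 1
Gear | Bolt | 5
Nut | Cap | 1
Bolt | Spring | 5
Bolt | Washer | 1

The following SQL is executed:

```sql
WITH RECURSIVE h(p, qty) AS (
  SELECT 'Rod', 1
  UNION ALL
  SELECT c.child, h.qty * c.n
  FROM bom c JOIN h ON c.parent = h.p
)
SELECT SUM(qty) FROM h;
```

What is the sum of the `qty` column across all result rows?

Base: (Rod, qty=1).
Iteration 1: components of {Rod} -> Clip = 1*3 = 3, Gear = 1*3 = 3.
Iteration 2: components of {Clip,Gear} -> Base = 3*1 = 3, Bolt = 3*5 = 15, Housing = 3*1 = 3, Nut = 3*5 = 15.
Iteration 3: components of {Base,Bolt,Housing,Nut} -> Cap = 15*1 = 15, Spring = 15*5 = 75, Washer = 15*1 = 15.
Iteration 4: no further components; recursion stops.
SUM(qty) = 1 + 3 + 3 + 3 + 15 + 3 + 15 + 15 + 75 + 15 = 148.

148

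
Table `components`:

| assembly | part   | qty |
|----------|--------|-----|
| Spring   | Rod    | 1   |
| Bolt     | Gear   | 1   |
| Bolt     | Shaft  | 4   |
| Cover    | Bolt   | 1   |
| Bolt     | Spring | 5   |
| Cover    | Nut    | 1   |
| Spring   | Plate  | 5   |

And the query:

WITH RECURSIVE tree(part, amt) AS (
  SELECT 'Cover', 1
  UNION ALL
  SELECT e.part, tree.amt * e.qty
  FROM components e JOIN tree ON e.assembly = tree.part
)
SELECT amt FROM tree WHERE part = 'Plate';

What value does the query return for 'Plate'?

Base: (Cover, amt=1).
Iteration 1: components of {Cover} -> Bolt = 1*1 = 1, Nut = 1*1 = 1.
Iteration 2: components of {Bolt,Nut} -> Gear = 1*1 = 1, Shaft = 1*4 = 4, Spring = 1*5 = 5.
Iteration 3: components of {Gear,Shaft,Spring} -> Plate = 5*5 = 25, Rod = 5*1 = 5.
Iteration 4: no further components; recursion stops.

25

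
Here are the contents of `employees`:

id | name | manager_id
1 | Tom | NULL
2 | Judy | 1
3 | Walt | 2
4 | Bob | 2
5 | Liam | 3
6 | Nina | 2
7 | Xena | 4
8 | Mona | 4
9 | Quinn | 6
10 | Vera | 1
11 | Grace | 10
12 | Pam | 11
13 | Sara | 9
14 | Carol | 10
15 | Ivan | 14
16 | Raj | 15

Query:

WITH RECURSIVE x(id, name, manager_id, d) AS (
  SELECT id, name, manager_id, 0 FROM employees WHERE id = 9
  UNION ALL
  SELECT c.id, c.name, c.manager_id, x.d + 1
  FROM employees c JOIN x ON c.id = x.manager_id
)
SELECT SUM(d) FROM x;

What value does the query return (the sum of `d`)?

Base: id=9 (Quinn), manager_id=6, d 0.
Iteration 1: join on id=6 -> Nina (id 6, manager_id=2, d 1).
Iteration 2: join on id=2 -> Judy (id 2, manager_id=1, d 2).
Iteration 3: join on id=1 -> Tom (id 1, manager_id=NULL, d 3).
Iteration 4: manager_id is NULL; no match; recursion stops.
SUM(d) = 0 + 1 + 2 + 3 = 6.

6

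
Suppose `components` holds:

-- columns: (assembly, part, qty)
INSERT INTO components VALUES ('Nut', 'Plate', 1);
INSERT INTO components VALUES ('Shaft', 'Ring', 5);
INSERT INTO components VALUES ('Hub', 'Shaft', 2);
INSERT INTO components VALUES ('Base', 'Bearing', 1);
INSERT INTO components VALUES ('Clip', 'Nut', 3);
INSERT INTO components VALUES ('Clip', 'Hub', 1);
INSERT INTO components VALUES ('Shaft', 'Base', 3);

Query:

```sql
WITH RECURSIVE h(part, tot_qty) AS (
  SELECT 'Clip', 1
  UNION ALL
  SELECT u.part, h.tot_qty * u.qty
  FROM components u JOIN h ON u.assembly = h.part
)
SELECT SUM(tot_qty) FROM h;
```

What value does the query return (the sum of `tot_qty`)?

Base: (Clip, tot_qty=1).
Iteration 1: components of {Clip} -> Hub = 1*1 = 1, Nut = 1*3 = 3.
Iteration 2: components of {Hub,Nut} -> Plate = 3*1 = 3, Shaft = 1*2 = 2.
Iteration 3: components of {Plate,Shaft} -> Base = 2*3 = 6, Ring = 2*5 = 10.
Iteration 4: components of {Base,Ring} -> Bearing = 6*1 = 6.
Iteration 5: no further components; recursion stops.
SUM(tot_qty) = 1 + 1 + 3 + 2 + 3 + 10 + 6 + 6 = 32.

32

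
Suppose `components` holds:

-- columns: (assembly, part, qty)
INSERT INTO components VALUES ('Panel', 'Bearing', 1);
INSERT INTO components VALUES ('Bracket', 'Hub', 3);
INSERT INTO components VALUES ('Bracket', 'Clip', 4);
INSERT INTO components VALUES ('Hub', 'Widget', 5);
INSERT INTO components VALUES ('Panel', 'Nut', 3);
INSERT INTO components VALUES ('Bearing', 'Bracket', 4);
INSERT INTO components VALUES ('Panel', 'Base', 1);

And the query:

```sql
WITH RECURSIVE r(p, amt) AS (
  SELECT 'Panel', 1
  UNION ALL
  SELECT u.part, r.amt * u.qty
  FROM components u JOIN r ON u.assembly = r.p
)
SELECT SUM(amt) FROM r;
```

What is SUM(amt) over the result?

98

Base: (Panel, amt=1).
Iteration 1: components of {Panel} -> Base = 1*1 = 1, Bearing = 1*1 = 1, Nut = 1*3 = 3.
Iteration 2: components of {Base,Bearing,Nut} -> Bracket = 1*4 = 4.
Iteration 3: components of {Bracket} -> Clip = 4*4 = 16, Hub = 4*3 = 12.
Iteration 4: components of {Clip,Hub} -> Widget = 12*5 = 60.
Iteration 5: no further components; recursion stops.
SUM(amt) = 1 + 3 + 1 + 1 + 4 + 16 + 12 + 60 = 98.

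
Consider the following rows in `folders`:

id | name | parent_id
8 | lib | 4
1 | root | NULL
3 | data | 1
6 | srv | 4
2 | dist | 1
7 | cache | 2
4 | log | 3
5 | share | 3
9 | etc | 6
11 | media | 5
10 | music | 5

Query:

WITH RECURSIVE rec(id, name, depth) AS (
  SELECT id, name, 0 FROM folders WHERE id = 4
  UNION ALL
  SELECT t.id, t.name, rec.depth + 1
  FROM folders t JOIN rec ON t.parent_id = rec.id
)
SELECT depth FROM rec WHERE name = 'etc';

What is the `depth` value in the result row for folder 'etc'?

2

Base: id=4 (log) at depth 0.
Iteration 1: rows with parent_id in {4} -> srv (id 6, depth 1), lib (id 8, depth 1).
Iteration 2: rows with parent_id in {6,8} -> etc (id 9, depth 2).
Iteration 3: no rows with parent_id in {9}; recursion stops.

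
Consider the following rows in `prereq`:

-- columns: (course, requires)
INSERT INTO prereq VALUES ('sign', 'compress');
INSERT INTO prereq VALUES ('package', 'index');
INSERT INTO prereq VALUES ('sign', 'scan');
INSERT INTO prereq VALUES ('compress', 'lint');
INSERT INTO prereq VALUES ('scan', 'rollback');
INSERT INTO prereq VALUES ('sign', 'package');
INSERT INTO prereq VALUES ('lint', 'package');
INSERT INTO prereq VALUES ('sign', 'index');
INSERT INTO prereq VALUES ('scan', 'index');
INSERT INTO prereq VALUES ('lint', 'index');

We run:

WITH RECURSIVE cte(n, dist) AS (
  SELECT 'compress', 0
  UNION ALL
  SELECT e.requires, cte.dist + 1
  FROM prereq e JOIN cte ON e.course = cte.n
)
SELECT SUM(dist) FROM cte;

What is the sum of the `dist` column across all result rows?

8

Base: (compress, dist=0).
Iteration 1: edges from {compress} -> (lint, dist=1).
Iteration 2: edges from {lint} -> (index, dist=2), (package, dist=2).
Iteration 3: edges from {index,package} -> (index, dist=3).
Iteration 4: no outgoing edges from {index}; recursion stops.
SUM(dist) = 0 + 1 + 2 + 2 + 3 = 8.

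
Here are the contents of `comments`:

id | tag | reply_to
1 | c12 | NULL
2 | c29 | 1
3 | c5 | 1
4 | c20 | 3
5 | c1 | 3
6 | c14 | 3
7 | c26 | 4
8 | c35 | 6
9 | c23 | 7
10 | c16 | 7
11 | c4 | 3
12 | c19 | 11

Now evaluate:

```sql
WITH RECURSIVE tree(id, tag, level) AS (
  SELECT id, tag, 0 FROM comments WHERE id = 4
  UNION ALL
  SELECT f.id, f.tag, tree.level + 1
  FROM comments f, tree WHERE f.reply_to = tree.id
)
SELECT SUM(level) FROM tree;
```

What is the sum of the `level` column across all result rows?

Base: id=4 (c20) at level 0.
Iteration 1: rows with reply_to in {4} -> c26 (id 7, level 1).
Iteration 2: rows with reply_to in {7} -> c23 (id 9, level 2), c16 (id 10, level 2).
Iteration 3: no rows with reply_to in {9,10}; recursion stops.
SUM(level) = 0 + 1 + 2 + 2 = 5.

5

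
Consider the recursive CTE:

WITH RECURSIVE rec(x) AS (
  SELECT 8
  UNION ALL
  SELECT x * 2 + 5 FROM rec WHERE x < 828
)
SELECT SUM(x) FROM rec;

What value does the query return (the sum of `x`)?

3275

Base: x=8.
Iteration 1: 8 < 828 holds -> x = 8 * 2 + 5 = 21.
Iteration 2: 21 < 828 holds -> x = 21 * 2 + 5 = 47.
Iteration 3: 47 < 828 holds -> x = 47 * 2 + 5 = 99.
Iteration 4: 99 < 828 holds -> x = 99 * 2 + 5 = 203.
Iteration 5: 203 < 828 holds -> x = 203 * 2 + 5 = 411.
Iteration 6: 411 < 828 holds -> x = 411 * 2 + 5 = 827.
Iteration 7: 827 < 828 holds -> x = 827 * 2 + 5 = 1659.
Iteration 8: 1659 < 828 fails; recursion stops.
SUM(x) = 8 + 21 + 47 + 99 + 203 + 411 + 827 + 1659 = 3275.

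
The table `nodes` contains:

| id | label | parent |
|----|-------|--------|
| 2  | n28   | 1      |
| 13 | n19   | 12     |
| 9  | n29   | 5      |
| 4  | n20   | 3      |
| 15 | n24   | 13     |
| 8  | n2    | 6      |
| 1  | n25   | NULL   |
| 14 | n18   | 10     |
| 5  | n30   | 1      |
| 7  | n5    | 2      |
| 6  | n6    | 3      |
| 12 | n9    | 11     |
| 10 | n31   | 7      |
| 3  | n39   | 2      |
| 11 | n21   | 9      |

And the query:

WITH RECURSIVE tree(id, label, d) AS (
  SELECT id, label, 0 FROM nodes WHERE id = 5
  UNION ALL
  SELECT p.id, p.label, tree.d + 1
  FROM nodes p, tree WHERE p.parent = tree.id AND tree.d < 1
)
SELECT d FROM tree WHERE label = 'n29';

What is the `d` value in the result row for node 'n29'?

Base: id=5 (n30) at d 0.
Iteration 1: rows with parent in {5} -> n29 (id 9, d 1).
Iteration 2: d < 1 fails for all current rows; recursion stops.

1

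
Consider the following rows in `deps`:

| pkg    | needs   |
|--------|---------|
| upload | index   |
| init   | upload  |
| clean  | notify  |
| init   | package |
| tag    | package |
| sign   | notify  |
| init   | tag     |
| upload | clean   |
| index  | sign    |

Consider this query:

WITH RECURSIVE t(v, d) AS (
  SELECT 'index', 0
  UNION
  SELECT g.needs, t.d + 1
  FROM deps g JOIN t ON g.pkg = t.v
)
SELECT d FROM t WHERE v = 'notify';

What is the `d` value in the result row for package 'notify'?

Base: (index, d=0).
Iteration 1: edges from {index} -> (sign, d=1).
Iteration 2: edges from {sign} -> (notify, d=2).
Iteration 3: no outgoing edges from {notify}; recursion stops.

2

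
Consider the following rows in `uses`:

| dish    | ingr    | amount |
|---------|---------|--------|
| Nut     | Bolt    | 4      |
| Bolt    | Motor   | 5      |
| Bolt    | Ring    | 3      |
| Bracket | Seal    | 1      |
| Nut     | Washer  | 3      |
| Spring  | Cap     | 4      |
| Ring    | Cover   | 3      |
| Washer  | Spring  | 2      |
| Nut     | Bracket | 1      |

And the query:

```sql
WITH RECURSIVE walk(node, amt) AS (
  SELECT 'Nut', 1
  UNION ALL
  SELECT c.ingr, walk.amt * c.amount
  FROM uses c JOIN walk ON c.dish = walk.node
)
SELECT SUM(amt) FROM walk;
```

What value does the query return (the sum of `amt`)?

108

Base: (Nut, amt=1).
Iteration 1: components of {Nut} -> Bolt = 1*4 = 4, Bracket = 1*1 = 1, Washer = 1*3 = 3.
Iteration 2: components of {Bolt,Bracket,Washer} -> Motor = 4*5 = 20, Ring = 4*3 = 12, Seal = 1*1 = 1, Spring = 3*2 = 6.
Iteration 3: components of {Motor,Ring,Seal,Spring} -> Cap = 6*4 = 24, Cover = 12*3 = 36.
Iteration 4: no further components; recursion stops.
SUM(amt) = 1 + 3 + 4 + 1 + 6 + 20 + 12 + 1 + 24 + 36 = 108.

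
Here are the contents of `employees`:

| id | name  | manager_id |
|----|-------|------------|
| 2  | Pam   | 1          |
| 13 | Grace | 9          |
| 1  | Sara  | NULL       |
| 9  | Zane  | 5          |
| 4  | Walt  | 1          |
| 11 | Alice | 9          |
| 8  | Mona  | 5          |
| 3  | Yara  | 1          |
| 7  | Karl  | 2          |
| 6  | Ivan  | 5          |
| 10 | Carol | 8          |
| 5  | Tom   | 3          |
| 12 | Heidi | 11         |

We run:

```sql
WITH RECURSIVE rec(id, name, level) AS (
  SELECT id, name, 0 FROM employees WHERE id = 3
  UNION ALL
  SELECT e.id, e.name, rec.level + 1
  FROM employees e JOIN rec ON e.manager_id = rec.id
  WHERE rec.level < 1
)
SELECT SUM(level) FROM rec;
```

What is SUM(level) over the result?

Base: id=3 (Yara) at level 0.
Iteration 1: rows with manager_id in {3} -> Tom (id 5, level 1).
Iteration 2: level < 1 fails for all current rows; recursion stops.
SUM(level) = 0 + 1 = 1.

1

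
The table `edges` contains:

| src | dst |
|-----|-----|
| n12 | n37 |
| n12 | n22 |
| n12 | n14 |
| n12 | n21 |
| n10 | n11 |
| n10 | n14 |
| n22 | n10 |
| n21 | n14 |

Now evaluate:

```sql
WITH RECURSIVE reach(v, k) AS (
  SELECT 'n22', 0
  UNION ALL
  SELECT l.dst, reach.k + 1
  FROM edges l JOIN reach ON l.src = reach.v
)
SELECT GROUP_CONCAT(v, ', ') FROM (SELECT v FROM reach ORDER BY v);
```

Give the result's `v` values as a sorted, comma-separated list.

n10, n11, n14, n22

Base: (n22, k=0).
Iteration 1: edges from {n22} -> (n10, k=1).
Iteration 2: edges from {n10} -> (n11, k=2), (n14, k=2).
Iteration 3: no outgoing edges from {n11,n14}; recursion stops.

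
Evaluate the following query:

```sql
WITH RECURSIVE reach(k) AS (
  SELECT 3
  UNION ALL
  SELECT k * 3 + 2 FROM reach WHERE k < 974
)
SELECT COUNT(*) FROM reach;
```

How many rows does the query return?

Base: k=3.
Iteration 1: 3 < 974 holds -> k = 3 * 3 + 2 = 11.
Iteration 2: 11 < 974 holds -> k = 11 * 3 + 2 = 35.
Iteration 3: 35 < 974 holds -> k = 35 * 3 + 2 = 107.
Iteration 4: 107 < 974 holds -> k = 107 * 3 + 2 = 323.
Iteration 5: 323 < 974 holds -> k = 323 * 3 + 2 = 971.
Iteration 6: 971 < 974 holds -> k = 971 * 3 + 2 = 2915.
Iteration 7: 2915 < 974 fails; recursion stops.
Total rows emitted: 7.

7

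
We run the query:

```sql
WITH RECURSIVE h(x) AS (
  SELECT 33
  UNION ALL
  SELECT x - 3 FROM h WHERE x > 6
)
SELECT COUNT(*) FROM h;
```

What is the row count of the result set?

Base: x=33.
Iteration 1: 33 > 6 holds -> x = 33 - 3 = 30.
Iteration 2: 30 > 6 holds -> x = 30 - 3 = 27.
Iteration 3: 27 > 6 holds -> x = 27 - 3 = 24.
Iteration 4: 24 > 6 holds -> x = 24 - 3 = 21.
Iteration 5: 21 > 6 holds -> x = 21 - 3 = 18.
Iteration 6: 18 > 6 holds -> x = 18 - 3 = 15.
Iteration 7: 15 > 6 holds -> x = 15 - 3 = 12.
Iteration 8: 12 > 6 holds -> x = 12 - 3 = 9.
Iteration 9: 9 > 6 holds -> x = 9 - 3 = 6.
Iteration 10: 6 > 6 fails; recursion stops.
Total rows emitted: 10.

10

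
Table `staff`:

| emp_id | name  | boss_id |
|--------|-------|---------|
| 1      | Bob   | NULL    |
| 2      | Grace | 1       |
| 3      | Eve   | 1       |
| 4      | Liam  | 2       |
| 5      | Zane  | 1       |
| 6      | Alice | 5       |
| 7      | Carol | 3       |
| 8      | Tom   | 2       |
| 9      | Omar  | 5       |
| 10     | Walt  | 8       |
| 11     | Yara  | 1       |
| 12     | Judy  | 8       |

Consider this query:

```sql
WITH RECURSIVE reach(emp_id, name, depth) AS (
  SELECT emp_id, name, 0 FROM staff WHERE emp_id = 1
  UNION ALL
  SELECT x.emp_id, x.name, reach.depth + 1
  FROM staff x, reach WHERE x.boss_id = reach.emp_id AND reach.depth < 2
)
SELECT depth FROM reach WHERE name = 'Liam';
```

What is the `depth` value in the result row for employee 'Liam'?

Base: emp_id=1 (Bob) at depth 0.
Iteration 1: rows with boss_id in {1} -> Grace (id 2, depth 1), Eve (id 3, depth 1), Zane (id 5, depth 1), Yara (id 11, depth 1).
Iteration 2: rows with boss_id in {2,3,5,11} -> Liam (id 4, depth 2), Alice (id 6, depth 2), Carol (id 7, depth 2), Tom (id 8, depth 2), Omar (id 9, depth 2).
Iteration 3: depth < 2 fails for all current rows; recursion stops.

2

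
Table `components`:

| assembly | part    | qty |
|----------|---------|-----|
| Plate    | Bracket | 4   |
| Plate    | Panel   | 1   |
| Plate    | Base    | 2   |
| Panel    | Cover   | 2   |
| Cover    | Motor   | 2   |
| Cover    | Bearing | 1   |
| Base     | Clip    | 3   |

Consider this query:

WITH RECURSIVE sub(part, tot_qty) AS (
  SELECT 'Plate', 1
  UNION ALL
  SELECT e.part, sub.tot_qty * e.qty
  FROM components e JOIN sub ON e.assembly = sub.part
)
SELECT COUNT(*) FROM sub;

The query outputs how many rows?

Base: (Plate, tot_qty=1).
Iteration 1: components of {Plate} -> Base = 1*2 = 2, Bracket = 1*4 = 4, Panel = 1*1 = 1.
Iteration 2: components of {Base,Bracket,Panel} -> Clip = 2*3 = 6, Cover = 1*2 = 2.
Iteration 3: components of {Clip,Cover} -> Bearing = 2*1 = 2, Motor = 2*2 = 4.
Iteration 4: no further components; recursion stops.
Total rows emitted: 8.

8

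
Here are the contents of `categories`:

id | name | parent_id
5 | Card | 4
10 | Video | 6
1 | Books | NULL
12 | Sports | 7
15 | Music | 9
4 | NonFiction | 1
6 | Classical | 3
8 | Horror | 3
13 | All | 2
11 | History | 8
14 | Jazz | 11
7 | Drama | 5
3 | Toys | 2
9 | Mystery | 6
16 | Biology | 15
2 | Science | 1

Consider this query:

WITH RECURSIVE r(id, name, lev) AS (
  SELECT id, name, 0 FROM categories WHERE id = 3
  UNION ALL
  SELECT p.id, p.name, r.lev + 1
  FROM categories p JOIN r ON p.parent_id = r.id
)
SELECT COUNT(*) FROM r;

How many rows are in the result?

Base: id=3 (Toys) at lev 0.
Iteration 1: rows with parent_id in {3} -> Classical (id 6, lev 1), Horror (id 8, lev 1).
Iteration 2: rows with parent_id in {6,8} -> Mystery (id 9, lev 2), Video (id 10, lev 2), History (id 11, lev 2).
Iteration 3: rows with parent_id in {9,10,11} -> Jazz (id 14, lev 3), Music (id 15, lev 3).
Iteration 4: rows with parent_id in {14,15} -> Biology (id 16, lev 4).
Iteration 5: no rows with parent_id in {16}; recursion stops.
Total rows emitted: 9.

9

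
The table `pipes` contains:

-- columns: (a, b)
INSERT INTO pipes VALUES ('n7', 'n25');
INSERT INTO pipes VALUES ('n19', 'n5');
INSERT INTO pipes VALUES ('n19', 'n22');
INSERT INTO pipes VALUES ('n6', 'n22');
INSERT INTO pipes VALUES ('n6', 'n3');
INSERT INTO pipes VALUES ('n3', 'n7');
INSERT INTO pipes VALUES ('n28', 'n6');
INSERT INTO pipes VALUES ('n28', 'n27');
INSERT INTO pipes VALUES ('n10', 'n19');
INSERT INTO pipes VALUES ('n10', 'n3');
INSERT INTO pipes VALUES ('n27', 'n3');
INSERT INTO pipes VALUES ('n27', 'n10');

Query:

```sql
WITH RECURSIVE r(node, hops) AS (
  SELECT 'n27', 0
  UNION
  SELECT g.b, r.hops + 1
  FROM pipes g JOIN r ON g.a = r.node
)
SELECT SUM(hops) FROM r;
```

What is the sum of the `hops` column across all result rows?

Base: (n27, hops=0).
Iteration 1: edges from {n27} -> (n10, hops=1), (n3, hops=1).
Iteration 2: edges from {n10,n3} -> (n19, hops=2), (n3, hops=2), (n7, hops=2).
Iteration 3: edges from {n19,n3,n7} -> (n22, hops=3), (n25, hops=3), (n5, hops=3), (n7, hops=3).
Iteration 4: edges from {n22,n25,n5,n7} -> (n25, hops=4).
Iteration 5: no outgoing edges from {n25}; recursion stops.
SUM(hops) = 0 + 1 + 1 + 2 + 2 + 2 + 3 + 3 + 3 + 3 + 4 = 24.

24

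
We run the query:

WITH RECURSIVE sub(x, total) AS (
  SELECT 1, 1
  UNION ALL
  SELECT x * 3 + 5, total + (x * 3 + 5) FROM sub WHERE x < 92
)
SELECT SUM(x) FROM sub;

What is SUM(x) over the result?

130

Base: x=1, total=1.
Iteration 1: 1 < 92 holds -> x = 1 * 3 + 5 = 8, total = 1 + 8 = 9.
Iteration 2: 8 < 92 holds -> x = 8 * 3 + 5 = 29, total = 9 + 29 = 38.
Iteration 3: 29 < 92 holds -> x = 29 * 3 + 5 = 92, total = 38 + 92 = 130.
Iteration 4: 92 < 92 fails; recursion stops.
SUM(x) = 1 + 8 + 29 + 92 = 130.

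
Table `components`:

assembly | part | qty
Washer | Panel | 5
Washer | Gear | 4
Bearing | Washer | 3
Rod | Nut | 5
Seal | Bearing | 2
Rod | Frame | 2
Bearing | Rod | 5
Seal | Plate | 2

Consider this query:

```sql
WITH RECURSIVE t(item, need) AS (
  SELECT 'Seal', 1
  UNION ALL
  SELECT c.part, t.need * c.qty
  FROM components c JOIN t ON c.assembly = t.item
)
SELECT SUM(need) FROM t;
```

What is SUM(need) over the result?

Base: (Seal, need=1).
Iteration 1: components of {Seal} -> Bearing = 1*2 = 2, Plate = 1*2 = 2.
Iteration 2: components of {Bearing,Plate} -> Rod = 2*5 = 10, Washer = 2*3 = 6.
Iteration 3: components of {Rod,Washer} -> Frame = 10*2 = 20, Gear = 6*4 = 24, Nut = 10*5 = 50, Panel = 6*5 = 30.
Iteration 4: no further components; recursion stops.
SUM(need) = 1 + 2 + 2 + 10 + 6 + 50 + 20 + 24 + 30 = 145.

145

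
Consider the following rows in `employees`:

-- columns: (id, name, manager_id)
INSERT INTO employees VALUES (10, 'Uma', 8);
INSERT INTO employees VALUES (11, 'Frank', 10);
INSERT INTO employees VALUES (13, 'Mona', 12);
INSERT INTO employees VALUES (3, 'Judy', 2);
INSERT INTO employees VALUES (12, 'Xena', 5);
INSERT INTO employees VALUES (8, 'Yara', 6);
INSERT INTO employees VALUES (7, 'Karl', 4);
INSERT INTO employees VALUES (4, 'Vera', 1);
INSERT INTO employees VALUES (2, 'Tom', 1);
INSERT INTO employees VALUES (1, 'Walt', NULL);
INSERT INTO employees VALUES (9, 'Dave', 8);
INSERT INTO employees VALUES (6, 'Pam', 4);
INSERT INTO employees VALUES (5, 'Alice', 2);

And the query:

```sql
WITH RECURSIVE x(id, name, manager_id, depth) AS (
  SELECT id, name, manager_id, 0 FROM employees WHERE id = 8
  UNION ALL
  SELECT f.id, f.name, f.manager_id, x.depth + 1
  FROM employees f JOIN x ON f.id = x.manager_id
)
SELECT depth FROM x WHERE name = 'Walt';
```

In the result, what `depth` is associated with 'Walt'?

Base: id=8 (Yara), manager_id=6, depth 0.
Iteration 1: join on id=6 -> Pam (id 6, manager_id=4, depth 1).
Iteration 2: join on id=4 -> Vera (id 4, manager_id=1, depth 2).
Iteration 3: join on id=1 -> Walt (id 1, manager_id=NULL, depth 3).
Iteration 4: manager_id is NULL; no match; recursion stops.

3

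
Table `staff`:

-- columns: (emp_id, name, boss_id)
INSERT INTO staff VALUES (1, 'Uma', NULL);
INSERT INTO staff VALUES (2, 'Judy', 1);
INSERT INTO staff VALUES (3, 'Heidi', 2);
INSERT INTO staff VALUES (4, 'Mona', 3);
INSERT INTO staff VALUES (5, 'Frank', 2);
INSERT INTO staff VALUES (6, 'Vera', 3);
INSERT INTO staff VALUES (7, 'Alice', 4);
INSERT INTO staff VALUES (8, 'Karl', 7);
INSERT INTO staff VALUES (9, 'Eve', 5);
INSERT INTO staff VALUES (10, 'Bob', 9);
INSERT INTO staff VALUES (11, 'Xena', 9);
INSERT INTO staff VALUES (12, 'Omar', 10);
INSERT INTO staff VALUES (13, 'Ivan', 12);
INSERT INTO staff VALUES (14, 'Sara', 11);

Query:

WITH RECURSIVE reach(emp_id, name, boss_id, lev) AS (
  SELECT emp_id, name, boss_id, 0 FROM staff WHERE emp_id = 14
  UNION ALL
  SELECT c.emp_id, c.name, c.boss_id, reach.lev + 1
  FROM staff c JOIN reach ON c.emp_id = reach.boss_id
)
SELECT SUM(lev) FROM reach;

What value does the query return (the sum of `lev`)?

15

Base: emp_id=14 (Sara), boss_id=11, lev 0.
Iteration 1: join on emp_id=11 -> Xena (id 11, boss_id=9, lev 1).
Iteration 2: join on emp_id=9 -> Eve (id 9, boss_id=5, lev 2).
Iteration 3: join on emp_id=5 -> Frank (id 5, boss_id=2, lev 3).
Iteration 4: join on emp_id=2 -> Judy (id 2, boss_id=1, lev 4).
Iteration 5: join on emp_id=1 -> Uma (id 1, boss_id=NULL, lev 5).
Iteration 6: boss_id is NULL; no match; recursion stops.
SUM(lev) = 0 + 1 + 2 + 3 + 4 + 5 = 15.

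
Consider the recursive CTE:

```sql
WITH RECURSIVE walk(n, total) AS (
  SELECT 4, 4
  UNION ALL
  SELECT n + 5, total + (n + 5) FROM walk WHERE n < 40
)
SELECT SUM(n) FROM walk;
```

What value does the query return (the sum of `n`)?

Base: n=4, total=4.
Iteration 1: 4 < 40 holds -> n = 4 + 5 = 9, total = 4 + 9 = 13.
Iteration 2: 9 < 40 holds -> n = 9 + 5 = 14, total = 13 + 14 = 27.
Iteration 3: 14 < 40 holds -> n = 14 + 5 = 19, total = 27 + 19 = 46.
Iteration 4: 19 < 40 holds -> n = 19 + 5 = 24, total = 46 + 24 = 70.
Iteration 5: 24 < 40 holds -> n = 24 + 5 = 29, total = 70 + 29 = 99.
Iteration 6: 29 < 40 holds -> n = 29 + 5 = 34, total = 99 + 34 = 133.
Iteration 7: 34 < 40 holds -> n = 34 + 5 = 39, total = 133 + 39 = 172.
Iteration 8: 39 < 40 holds -> n = 39 + 5 = 44, total = 172 + 44 = 216.
Iteration 9: 44 < 40 fails; recursion stops.
SUM(n) = 4 + 9 + 14 + 19 + 24 + 29 + 34 + 39 + 44 = 216.

216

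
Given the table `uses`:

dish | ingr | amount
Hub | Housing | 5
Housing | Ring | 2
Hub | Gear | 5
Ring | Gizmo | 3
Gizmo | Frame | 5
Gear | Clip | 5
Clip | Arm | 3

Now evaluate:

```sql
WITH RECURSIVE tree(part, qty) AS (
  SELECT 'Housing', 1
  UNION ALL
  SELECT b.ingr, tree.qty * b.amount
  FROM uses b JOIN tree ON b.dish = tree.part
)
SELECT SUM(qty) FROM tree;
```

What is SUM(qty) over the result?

39

Base: (Housing, qty=1).
Iteration 1: components of {Housing} -> Ring = 1*2 = 2.
Iteration 2: components of {Ring} -> Gizmo = 2*3 = 6.
Iteration 3: components of {Gizmo} -> Frame = 6*5 = 30.
Iteration 4: no further components; recursion stops.
SUM(qty) = 1 + 2 + 6 + 30 = 39.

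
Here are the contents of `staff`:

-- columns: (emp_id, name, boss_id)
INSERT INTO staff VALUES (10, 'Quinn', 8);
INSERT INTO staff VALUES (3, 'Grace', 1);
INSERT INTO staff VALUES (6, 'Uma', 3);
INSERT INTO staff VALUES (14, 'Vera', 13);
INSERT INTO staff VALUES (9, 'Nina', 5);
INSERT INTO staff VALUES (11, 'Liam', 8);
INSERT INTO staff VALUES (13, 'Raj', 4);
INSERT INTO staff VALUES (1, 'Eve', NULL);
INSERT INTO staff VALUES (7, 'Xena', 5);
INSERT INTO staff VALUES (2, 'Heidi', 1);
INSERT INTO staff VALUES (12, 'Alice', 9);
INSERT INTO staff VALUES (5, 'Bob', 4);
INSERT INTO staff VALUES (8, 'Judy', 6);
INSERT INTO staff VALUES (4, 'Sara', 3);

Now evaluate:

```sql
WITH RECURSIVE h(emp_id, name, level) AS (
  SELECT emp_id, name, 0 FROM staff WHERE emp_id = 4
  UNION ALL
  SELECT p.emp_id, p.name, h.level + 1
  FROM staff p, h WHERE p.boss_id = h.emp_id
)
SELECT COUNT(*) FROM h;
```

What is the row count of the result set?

7

Base: emp_id=4 (Sara) at level 0.
Iteration 1: rows with boss_id in {4} -> Bob (id 5, level 1), Raj (id 13, level 1).
Iteration 2: rows with boss_id in {5,13} -> Xena (id 7, level 2), Nina (id 9, level 2), Vera (id 14, level 2).
Iteration 3: rows with boss_id in {7,9,14} -> Alice (id 12, level 3).
Iteration 4: no rows with boss_id in {12}; recursion stops.
Total rows emitted: 7.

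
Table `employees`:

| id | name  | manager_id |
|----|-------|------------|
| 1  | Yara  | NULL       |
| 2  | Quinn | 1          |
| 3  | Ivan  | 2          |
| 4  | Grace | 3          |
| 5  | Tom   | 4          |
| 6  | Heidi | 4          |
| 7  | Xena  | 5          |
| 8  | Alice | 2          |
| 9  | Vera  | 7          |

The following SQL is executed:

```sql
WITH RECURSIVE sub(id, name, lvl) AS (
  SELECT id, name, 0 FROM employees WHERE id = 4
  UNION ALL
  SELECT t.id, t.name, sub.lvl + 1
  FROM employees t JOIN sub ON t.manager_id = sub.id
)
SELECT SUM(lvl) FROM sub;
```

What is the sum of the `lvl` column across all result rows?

7

Base: id=4 (Grace) at lvl 0.
Iteration 1: rows with manager_id in {4} -> Tom (id 5, lvl 1), Heidi (id 6, lvl 1).
Iteration 2: rows with manager_id in {5,6} -> Xena (id 7, lvl 2).
Iteration 3: rows with manager_id in {7} -> Vera (id 9, lvl 3).
Iteration 4: no rows with manager_id in {9}; recursion stops.
SUM(lvl) = 0 + 1 + 1 + 2 + 3 = 7.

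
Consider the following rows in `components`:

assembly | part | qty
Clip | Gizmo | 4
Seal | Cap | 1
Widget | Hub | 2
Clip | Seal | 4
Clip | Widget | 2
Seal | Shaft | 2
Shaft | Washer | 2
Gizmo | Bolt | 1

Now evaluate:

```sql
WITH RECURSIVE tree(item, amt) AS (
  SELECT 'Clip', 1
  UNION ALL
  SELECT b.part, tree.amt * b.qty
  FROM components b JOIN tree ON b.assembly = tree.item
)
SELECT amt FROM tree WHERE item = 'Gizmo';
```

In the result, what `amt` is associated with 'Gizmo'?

Base: (Clip, amt=1).
Iteration 1: components of {Clip} -> Gizmo = 1*4 = 4, Seal = 1*4 = 4, Widget = 1*2 = 2.
Iteration 2: components of {Gizmo,Seal,Widget} -> Bolt = 4*1 = 4, Cap = 4*1 = 4, Hub = 2*2 = 4, Shaft = 4*2 = 8.
Iteration 3: components of {Bolt,Cap,Hub,Shaft} -> Washer = 8*2 = 16.
Iteration 4: no further components; recursion stops.

4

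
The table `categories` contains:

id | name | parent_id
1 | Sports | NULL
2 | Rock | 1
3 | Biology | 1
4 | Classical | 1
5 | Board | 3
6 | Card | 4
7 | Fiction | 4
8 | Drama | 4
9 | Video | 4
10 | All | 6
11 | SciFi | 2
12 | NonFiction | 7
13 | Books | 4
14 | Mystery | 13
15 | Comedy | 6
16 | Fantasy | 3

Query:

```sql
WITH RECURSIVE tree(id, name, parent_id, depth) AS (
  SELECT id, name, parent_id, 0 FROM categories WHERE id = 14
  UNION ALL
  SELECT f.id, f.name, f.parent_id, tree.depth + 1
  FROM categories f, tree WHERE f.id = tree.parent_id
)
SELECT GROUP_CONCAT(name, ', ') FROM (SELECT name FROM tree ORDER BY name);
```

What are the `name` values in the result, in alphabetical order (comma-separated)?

Base: id=14 (Mystery), parent_id=13, depth 0.
Iteration 1: join on id=13 -> Books (id 13, parent_id=4, depth 1).
Iteration 2: join on id=4 -> Classical (id 4, parent_id=1, depth 2).
Iteration 3: join on id=1 -> Sports (id 1, parent_id=NULL, depth 3).
Iteration 4: parent_id is NULL; no match; recursion stops.

Books, Classical, Mystery, Sports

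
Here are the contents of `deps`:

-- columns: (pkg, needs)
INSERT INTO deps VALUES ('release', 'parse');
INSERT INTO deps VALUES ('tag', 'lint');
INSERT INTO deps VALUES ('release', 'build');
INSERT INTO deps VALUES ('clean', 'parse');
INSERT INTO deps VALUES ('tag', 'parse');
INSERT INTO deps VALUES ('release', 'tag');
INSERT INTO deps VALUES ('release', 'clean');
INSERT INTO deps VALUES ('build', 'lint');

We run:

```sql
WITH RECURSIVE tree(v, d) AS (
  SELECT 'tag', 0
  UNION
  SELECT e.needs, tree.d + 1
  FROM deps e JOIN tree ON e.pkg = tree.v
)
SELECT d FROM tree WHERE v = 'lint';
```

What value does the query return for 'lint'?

1

Base: (tag, d=0).
Iteration 1: edges from {tag} -> (lint, d=1), (parse, d=1).
Iteration 2: no outgoing edges from {lint,parse}; recursion stops.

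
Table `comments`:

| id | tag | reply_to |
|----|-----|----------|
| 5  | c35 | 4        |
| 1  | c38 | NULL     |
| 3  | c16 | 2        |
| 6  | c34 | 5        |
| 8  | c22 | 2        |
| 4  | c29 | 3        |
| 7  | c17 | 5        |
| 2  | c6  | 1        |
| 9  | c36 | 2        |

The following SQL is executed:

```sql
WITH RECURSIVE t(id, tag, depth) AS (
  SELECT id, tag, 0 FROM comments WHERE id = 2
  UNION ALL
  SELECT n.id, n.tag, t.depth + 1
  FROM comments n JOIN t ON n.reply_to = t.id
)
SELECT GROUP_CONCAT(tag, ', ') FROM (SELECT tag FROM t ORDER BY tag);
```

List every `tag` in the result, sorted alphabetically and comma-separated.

c16, c17, c22, c29, c34, c35, c36, c6

Base: id=2 (c6) at depth 0.
Iteration 1: rows with reply_to in {2} -> c16 (id 3, depth 1), c22 (id 8, depth 1), c36 (id 9, depth 1).
Iteration 2: rows with reply_to in {3,8,9} -> c29 (id 4, depth 2).
Iteration 3: rows with reply_to in {4} -> c35 (id 5, depth 3).
Iteration 4: rows with reply_to in {5} -> c34 (id 6, depth 4), c17 (id 7, depth 4).
Iteration 5: no rows with reply_to in {6,7}; recursion stops.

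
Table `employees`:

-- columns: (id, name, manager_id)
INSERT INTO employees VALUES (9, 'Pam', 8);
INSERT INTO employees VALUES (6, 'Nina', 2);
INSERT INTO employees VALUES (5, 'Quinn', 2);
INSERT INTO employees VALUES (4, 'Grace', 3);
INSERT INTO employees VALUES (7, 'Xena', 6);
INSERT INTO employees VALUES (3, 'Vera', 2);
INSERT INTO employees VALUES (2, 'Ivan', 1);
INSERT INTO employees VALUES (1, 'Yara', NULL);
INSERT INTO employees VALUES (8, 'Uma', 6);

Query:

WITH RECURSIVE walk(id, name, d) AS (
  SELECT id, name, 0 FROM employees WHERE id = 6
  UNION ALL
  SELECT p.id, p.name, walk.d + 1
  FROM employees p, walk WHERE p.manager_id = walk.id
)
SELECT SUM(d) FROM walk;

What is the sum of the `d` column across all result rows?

4

Base: id=6 (Nina) at d 0.
Iteration 1: rows with manager_id in {6} -> Xena (id 7, d 1), Uma (id 8, d 1).
Iteration 2: rows with manager_id in {7,8} -> Pam (id 9, d 2).
Iteration 3: no rows with manager_id in {9}; recursion stops.
SUM(d) = 0 + 1 + 1 + 2 = 4.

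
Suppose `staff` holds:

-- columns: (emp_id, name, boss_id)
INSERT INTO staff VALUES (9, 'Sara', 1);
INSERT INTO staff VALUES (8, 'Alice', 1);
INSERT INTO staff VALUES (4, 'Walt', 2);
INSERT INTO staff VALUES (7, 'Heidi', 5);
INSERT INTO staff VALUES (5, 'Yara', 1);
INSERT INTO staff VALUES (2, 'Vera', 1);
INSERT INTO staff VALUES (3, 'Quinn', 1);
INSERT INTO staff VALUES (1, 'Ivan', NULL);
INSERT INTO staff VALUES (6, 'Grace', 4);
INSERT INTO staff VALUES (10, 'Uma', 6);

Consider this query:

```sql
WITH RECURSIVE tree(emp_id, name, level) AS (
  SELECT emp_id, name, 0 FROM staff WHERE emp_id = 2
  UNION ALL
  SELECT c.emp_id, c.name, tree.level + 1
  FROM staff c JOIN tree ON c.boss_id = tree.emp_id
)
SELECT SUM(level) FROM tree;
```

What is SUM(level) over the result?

6

Base: emp_id=2 (Vera) at level 0.
Iteration 1: rows with boss_id in {2} -> Walt (id 4, level 1).
Iteration 2: rows with boss_id in {4} -> Grace (id 6, level 2).
Iteration 3: rows with boss_id in {6} -> Uma (id 10, level 3).
Iteration 4: no rows with boss_id in {10}; recursion stops.
SUM(level) = 0 + 1 + 2 + 3 = 6.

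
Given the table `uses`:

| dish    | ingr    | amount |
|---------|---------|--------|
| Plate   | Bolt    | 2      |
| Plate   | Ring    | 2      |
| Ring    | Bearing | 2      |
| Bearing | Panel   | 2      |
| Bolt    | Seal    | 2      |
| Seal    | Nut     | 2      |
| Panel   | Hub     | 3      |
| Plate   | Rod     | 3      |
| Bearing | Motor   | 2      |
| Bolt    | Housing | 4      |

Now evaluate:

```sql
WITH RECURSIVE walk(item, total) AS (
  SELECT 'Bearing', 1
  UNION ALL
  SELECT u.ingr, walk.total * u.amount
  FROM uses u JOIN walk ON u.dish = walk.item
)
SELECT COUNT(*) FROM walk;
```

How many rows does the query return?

4

Base: (Bearing, total=1).
Iteration 1: components of {Bearing} -> Motor = 1*2 = 2, Panel = 1*2 = 2.
Iteration 2: components of {Motor,Panel} -> Hub = 2*3 = 6.
Iteration 3: no further components; recursion stops.
Total rows emitted: 4.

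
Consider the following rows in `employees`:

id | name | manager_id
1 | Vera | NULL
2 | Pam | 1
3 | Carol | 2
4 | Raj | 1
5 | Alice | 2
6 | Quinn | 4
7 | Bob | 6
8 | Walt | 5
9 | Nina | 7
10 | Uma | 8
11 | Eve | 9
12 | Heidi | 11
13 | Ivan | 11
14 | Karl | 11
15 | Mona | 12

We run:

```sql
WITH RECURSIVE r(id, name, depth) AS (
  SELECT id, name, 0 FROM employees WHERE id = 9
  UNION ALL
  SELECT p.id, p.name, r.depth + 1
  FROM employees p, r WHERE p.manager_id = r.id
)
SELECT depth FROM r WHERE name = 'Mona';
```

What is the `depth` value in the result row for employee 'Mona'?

Base: id=9 (Nina) at depth 0.
Iteration 1: rows with manager_id in {9} -> Eve (id 11, depth 1).
Iteration 2: rows with manager_id in {11} -> Heidi (id 12, depth 2), Ivan (id 13, depth 2), Karl (id 14, depth 2).
Iteration 3: rows with manager_id in {12,13,14} -> Mona (id 15, depth 3).
Iteration 4: no rows with manager_id in {15}; recursion stops.

3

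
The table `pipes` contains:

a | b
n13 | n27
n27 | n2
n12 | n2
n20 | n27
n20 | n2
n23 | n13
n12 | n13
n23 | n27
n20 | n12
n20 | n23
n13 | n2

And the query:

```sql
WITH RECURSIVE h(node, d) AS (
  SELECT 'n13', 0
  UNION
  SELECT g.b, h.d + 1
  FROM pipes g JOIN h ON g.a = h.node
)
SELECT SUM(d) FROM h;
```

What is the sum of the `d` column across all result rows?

Base: (n13, d=0).
Iteration 1: edges from {n13} -> (n2, d=1), (n27, d=1).
Iteration 2: edges from {n2,n27} -> (n2, d=2).
Iteration 3: no outgoing edges from {n2}; recursion stops.
SUM(d) = 0 + 1 + 1 + 2 = 4.

4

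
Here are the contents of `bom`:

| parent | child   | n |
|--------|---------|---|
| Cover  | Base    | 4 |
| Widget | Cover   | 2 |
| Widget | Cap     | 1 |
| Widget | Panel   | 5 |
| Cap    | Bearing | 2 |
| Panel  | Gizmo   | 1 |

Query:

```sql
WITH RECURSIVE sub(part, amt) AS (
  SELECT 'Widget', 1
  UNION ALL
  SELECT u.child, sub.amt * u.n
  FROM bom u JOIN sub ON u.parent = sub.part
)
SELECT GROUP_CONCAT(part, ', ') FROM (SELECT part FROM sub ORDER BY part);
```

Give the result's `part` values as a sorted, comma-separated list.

Base, Bearing, Cap, Cover, Gizmo, Panel, Widget

Base: (Widget, amt=1).
Iteration 1: components of {Widget} -> Cap = 1*1 = 1, Cover = 1*2 = 2, Panel = 1*5 = 5.
Iteration 2: components of {Cap,Cover,Panel} -> Base = 2*4 = 8, Bearing = 1*2 = 2, Gizmo = 5*1 = 5.
Iteration 3: no further components; recursion stops.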